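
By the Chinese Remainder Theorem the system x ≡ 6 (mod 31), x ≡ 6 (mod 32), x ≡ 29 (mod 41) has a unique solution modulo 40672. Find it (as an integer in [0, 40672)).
x ≡ 7942 (mod 40672); the representative in [0, 40672) is 7942

The moduli 31, 32, 41 are pairwise coprime, so by the CRT there is a unique solution mod 31·32·41 = 40672.
Solve by successive substitution. Start with x ≡ 6 (mod 31).
  Combine with x ≡ 6 (mod 32): write x = 6 + 31·t and require 6 + 31·t ≡ 6 (mod 32), i.e. 31·t ≡ 6 − 6 ≡ 0 (mod 32). Since 31^(−1) ≡ 31 (mod 32), t ≡ 31·0 ≡ 0 (mod 32). So x ≡ 6 + 31·0 = 6 (mod 992).
  Combine with x ≡ 29 (mod 41): write x = 6 + 992·t and require 6 + 992·t ≡ 29 (mod 41), i.e. 992·t ≡ 29 − 6 ≡ 23 (mod 41). Since 992^(−1) ≡ 36 (mod 41) (992 ≡ 8 (mod 41)), t ≡ 36·23 ≡ 8 (mod 41). So x ≡ 6 + 992·8 = 7942 (mod 40672).
Unique solution in [0, 40672): x = 7942.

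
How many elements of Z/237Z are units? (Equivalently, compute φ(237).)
Z/237Z has φ(237) = 156 units

An element a ∈ Z/237Z is a unit iff gcd(a, 237) = 1, so the number of units is φ(237). φ is multiplicative, with φ(p^e) = p^e − p^(e−1). Factorise 237 = 3 · 79. Then
  φ(237) = (3 − 1) · (79 − 1) = 2 · 78 = 156.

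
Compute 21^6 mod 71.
Use repeated squaring. Binary(6) = 110. Walk through the bits of the exponent 6 left-to-right: at each bit after the leading one, square the running value, then multiply by 21 if the bit is 1 (always reducing mod 71):
  bit 1 = 1 (leading): start with 21.
  bit 2 = 1: square 21^2 = 441 ≡ 15; bit is 1, so multiply 15·21 = 315 ≡ 31 (mod 71).
  bit 3 = 0: square 31^2 = 961 ≡ 38 (mod 71).
Final value: 21^6 ≡ 38 (mod 71).

Final answer: 38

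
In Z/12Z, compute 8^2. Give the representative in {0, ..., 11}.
Use repeated squaring. Binary(2) = 10. Walk through the bits of the exponent 2 left-to-right: at each bit after the leading one, square the running value, then multiply by 8 if the bit is 1 (always reducing mod 12):
  bit 1 = 1 (leading): start with 8.
  bit 2 = 0: square 8^2 = 64 ≡ 4 (mod 12).
Final value: 8^2 ≡ 4 (mod 12).

Final answer: 4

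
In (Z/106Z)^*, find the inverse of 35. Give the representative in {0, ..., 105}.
Apply the extended Euclidean algorithm to (106, 35), tracking rows (r, s, t) with s·106 + t·35 = r. Each division r_prev = q·r_cur + r_new produces the new row as (previous row) − q·(current row):
  row A: (106, 1, 0)   [1·106 + 0·35 = 106]
  row B: (35, 0, 1)   [0·106 + 1·35 = 35]
  106 = 3·35 + 1   → row C = row A − 3·row B = (1, 1, −3)   [check: 1·106 − 3·35 = 1]
  35 = 35·1 + 0   → remainder 0, stop. gcd = 1 (last nonzero row C).
The gcd is 1, so 35 is invertible mod 106. The last nonzero row gives 1·106 − 3·35 = 1, so t = −3. So 35^(−1) ≡ −3 ≡ 103 (mod 106). Verify: 35 · 103 = 3605 ≡ 1 (mod 106). ✓

Final answer: 35^(−1) ≡ 103 (mod 106)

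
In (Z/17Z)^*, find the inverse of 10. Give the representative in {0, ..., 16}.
10^(−1) ≡ 12 (mod 17)

Apply the extended Euclidean algorithm to (17, 10), tracking rows (r, s, t) with s·17 + t·10 = r. Each division r_prev = q·r_cur + r_new produces the new row as (previous row) − q·(current row):
  row A: (17, 1, 0)   [1·17 + 0·10 = 17]
  row B: (10, 0, 1)   [0·17 + 1·10 = 10]
  17 = 1·10 + 7   → row C = row A − 1·row B = (7, 1, −1)   [check: 1·17 − 1·10 = 7]
  10 = 1·7 + 3   → row D = row B − 1·row C = (3, −1, 2)   [check: −1·17 + 2·10 = 3]
  7 = 2·3 + 1   → row E = row C − 2·row D = (1, 3, −5)   [check: 3·17 − 5·10 = 1]
  3 = 3·1 + 0   → remainder 0, stop. gcd = 1 (last nonzero row E).
The gcd is 1, so 10 is invertible mod 17. The last nonzero row gives 3·17 − 5·10 = 1, so t = −5. So 10^(−1) ≡ −5 ≡ 12 (mod 17). Verify: 10 · 12 = 120 ≡ 1 (mod 17). ✓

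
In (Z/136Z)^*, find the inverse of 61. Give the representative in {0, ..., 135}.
61^(−1) ≡ 29 (mod 136)

Apply the extended Euclidean algorithm to (136, 61), tracking rows (r, s, t) with s·136 + t·61 = r. Each division r_prev = q·r_cur + r_new produces the new row as (previous row) − q·(current row):
  row A: (136, 1, 0)   [1·136 + 0·61 = 136]
  row B: (61, 0, 1)   [0·136 + 1·61 = 61]
  136 = 2·61 + 14   → row C = row A − 2·row B = (14, 1, −2)   [check: 1·136 − 2·61 = 14]
  61 = 4·14 + 5   → row D = row B − 4·row C = (5, −4, 9)   [check: −4·136 + 9·61 = 5]
  14 = 2·5 + 4   → row E = row C − 2·row D = (4, 9, −20)   [check: 9·136 − 20·61 = 4]
  5 = 1·4 + 1   → row F = row D − 1·row E = (1, −13, 29)   [check: −13·136 + 29·61 = 1]
  4 = 4·1 + 0   → remainder 0, stop. gcd = 1 (last nonzero row F).
The gcd is 1, so 61 is invertible mod 136. The last nonzero row gives −13·136 + 29·61 = 1, so t = 29. So 61^(−1) ≡ 29 (mod 136). Verify: 61 · 29 = 1769 ≡ 1 (mod 136). ✓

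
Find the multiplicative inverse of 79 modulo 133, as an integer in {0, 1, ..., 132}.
79^(−1) ≡ 32 (mod 133)

Apply the extended Euclidean algorithm to (133, 79), tracking rows (r, s, t) with s·133 + t·79 = r. Each division r_prev = q·r_cur + r_new produces the new row as (previous row) − q·(current row):
  row A: (133, 1, 0)   [1·133 + 0·79 = 133]
  row B: (79, 0, 1)   [0·133 + 1·79 = 79]
  133 = 1·79 + 54   → row C = row A − 1·row B = (54, 1, −1)   [check: 1·133 − 1·79 = 54]
  79 = 1·54 + 25   → row D = row B − 1·row C = (25, −1, 2)   [check: −1·133 + 2·79 = 25]
  54 = 2·25 + 4   → row E = row C − 2·row D = (4, 3, −5)   [check: 3·133 − 5·79 = 4]
  25 = 6·4 + 1   → row F = row D − 6·row E = (1, −19, 32)   [check: −19·133 + 32·79 = 1]
  4 = 4·1 + 0   → remainder 0, stop. gcd = 1 (last nonzero row F).
The gcd is 1, so 79 is invertible mod 133. The last nonzero row gives −19·133 + 32·79 = 1, so t = 32. So 79^(−1) ≡ 32 (mod 133). Verify: 79 · 32 = 2528 ≡ 1 (mod 133). ✓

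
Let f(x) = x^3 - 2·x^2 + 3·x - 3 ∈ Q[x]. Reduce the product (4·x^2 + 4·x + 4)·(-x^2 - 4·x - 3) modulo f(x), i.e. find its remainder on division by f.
a · b ≡ -76·x^2 + 44·x - 96 (mod f(x))

First multiply in Q[x] without reducing: a · b = -4·x^4 - 20·x^3 - 32·x^2 - 28·x - 12. Now divide by f(x) = x^3 - 2·x^2 + 3·x - 3, eliminating the leading term at each step:
  leading term -4·x^4: subtract (-4·x)·f(x) = -4·x^4 + 8·x^3 - 12·x^2 + 12·x, leaving -28·x^3 - 20·x^2 - 40·x - 12
  leading term -28·x^3: subtract (-28)·f(x) = -28·x^3 + 56·x^2 - 84·x + 84, leaving -76·x^2 + 44·x - 96
The degree is now < 3, so this is the remainder. Hence a · b ≡ -76·x^2 + 44·x - 96 in Q[x]/(f).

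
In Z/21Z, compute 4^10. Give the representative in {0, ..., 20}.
4

Use repeated squaring. Binary(10) = 1010. Walk through the bits of the exponent 10 left-to-right: at each bit after the leading one, square the running value, then multiply by 4 if the bit is 1 (always reducing mod 21):
  bit 1 = 1 (leading): start with 4.
  bit 2 = 0: square 4^2 = 16 (mod 21).
  bit 3 = 1: square 16^2 = 256 ≡ 4; bit is 1, so multiply 4·4 = 16 (mod 21).
  bit 4 = 0: square 16^2 = 256 ≡ 4 (mod 21).
Final value: 4^10 ≡ 4 (mod 21).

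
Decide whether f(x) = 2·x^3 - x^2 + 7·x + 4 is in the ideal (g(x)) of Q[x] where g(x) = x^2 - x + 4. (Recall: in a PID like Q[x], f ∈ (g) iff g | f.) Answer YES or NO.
In Q[x] the ideal (g) consists of all multiples of g, so f ∈ (g) iff g | f, i.e. iff the remainder of f on division by g is 0. Divide f by g (g is monic, so eliminate the leading term of the running remainder at each step):
  leading term 2·x^3: subtract (2·x)·g(x) = 2·x^3 - 2·x^2 + 8·x, leaving x^2 - x + 4
  leading term x^2: subtract (1)·g(x) = x^2 - x + 4, leaving 0
The remainder is 0, so f(x) = g(x) · h(x) with h(x) = 2·x + 1. Hence g | f, i.e. f ∈ (g).

Final answer: YES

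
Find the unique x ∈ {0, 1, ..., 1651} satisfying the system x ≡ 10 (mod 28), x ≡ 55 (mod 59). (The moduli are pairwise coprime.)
The moduli 28, 59 are pairwise coprime, so by the CRT there is a unique solution mod 28·59 = 1652.
Solve by successive substitution. Start with x ≡ 10 (mod 28).
  Combine with x ≡ 55 (mod 59): write x = 10 + 28·t and require 10 + 28·t ≡ 55 (mod 59), i.e. 28·t ≡ 55 − 10 ≡ 45 (mod 59). Since 28^(−1) ≡ 19 (mod 59), t ≡ 19·45 ≡ 29 (mod 59). So x ≡ 10 + 28·29 = 822 (mod 1652).
Unique solution in [0, 1652): x = 822.

Final answer: x ≡ 822 (mod 1652); the representative in [0, 1652) is 822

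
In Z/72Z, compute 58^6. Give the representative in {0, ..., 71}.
Use repeated squaring. Binary(6) = 110. Walk through the bits of the exponent 6 left-to-right: at each bit after the leading one, square the running value, then multiply by 58 if the bit is 1 (always reducing mod 72):
  bit 1 = 1 (leading): start with 58.
  bit 2 = 1: square 58^2 = 3364 ≡ 52; bit is 1, so multiply 52·58 = 3016 ≡ 64 (mod 72).
  bit 3 = 0: square 64^2 = 4096 ≡ 64 (mod 72).
Final value: 58^6 ≡ 64 (mod 72).

Final answer: 64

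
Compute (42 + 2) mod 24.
20

Reduce the summands first: 42 ≡ 18 (mod 24), so 42 + 2 ≡ 18 + 2 (mod 24). 18 + 2 = 20; 20 = 0·24 + 20, so (42 + 2) mod 24 = 20.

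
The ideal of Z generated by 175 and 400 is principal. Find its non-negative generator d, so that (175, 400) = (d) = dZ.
(175, 400) = (25); d = 25

In the PID Z, (a, b) is generated by gcd(a, b). Compute gcd(400, 175) with the extended Euclidean algorithm, tracking rows (r, s, t) with s·400 + t·175 = r:
  row A: (400, 1, 0)   [1·400 + 0·175 = 400]
  row B: (175, 0, 1)   [0·400 + 1·175 = 175]
  400 = 2·175 + 50   → row C = row A − 2·row B = (50, 1, −2)   [check: 1·400 − 2·175 = 50]
  175 = 3·50 + 25   → row D = row B − 3·row C = (25, −3, 7)   [check: −3·400 + 7·175 = 25]
  50 = 2·25 + 0   → remainder 0, stop. gcd = 25 (last nonzero row D).
So gcd(175, 400) = 25, with Bézout identity −3·400 + 7·175 = 25. Containment (⊇): the Bézout identity exhibits 25 as an element of (175, 400), giving (25) ⊆ (175, 400). Containment (⊆): since 25 | 175 and 25 | 400 (175 = 25·7, 400 = 25·16), every Z-linear combination of 175 and 400 is divisible by 25, so (175, 400) ⊆ (25). Therefore (175, 400) = (25), d = 25.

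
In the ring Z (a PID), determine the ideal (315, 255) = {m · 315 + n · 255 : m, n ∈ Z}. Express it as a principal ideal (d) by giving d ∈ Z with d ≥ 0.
(315, 255) = (15); d = 15

In the PID Z, (a, b) is generated by gcd(a, b). Compute gcd(315, 255) with the extended Euclidean algorithm, tracking rows (r, s, t) with s·315 + t·255 = r:
  row A: (315, 1, 0)   [1·315 + 0·255 = 315]
  row B: (255, 0, 1)   [0·315 + 1·255 = 255]
  315 = 1·255 + 60   → row C = row A − 1·row B = (60, 1, −1)   [check: 1·315 − 1·255 = 60]
  255 = 4·60 + 15   → row D = row B − 4·row C = (15, −4, 5)   [check: −4·315 + 5·255 = 15]
  60 = 4·15 + 0   → remainder 0, stop. gcd = 15 (last nonzero row D).
So gcd(315, 255) = 15, with Bézout identity −4·315 + 5·255 = 15. Containment (⊇): the Bézout identity exhibits 15 as an element of (315, 255), giving (15) ⊆ (315, 255). Containment (⊆): since 15 | 315 and 15 | 255 (315 = 15·21, 255 = 15·17), every Z-linear combination of 315 and 255 is divisible by 15, so (315, 255) ⊆ (15). Therefore (315, 255) = (15), d = 15.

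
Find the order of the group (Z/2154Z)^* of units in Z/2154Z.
|(Z/2154Z)^*| = 716

(Z/2154Z)^* consists of the classes a with gcd(a, 2154) = 1, so its order is φ(2154). φ is multiplicative, with φ(p^e) = p^e − p^(e−1). Factorise 2154 = 2 · 3 · 359. Then
  φ(2154) = (2 − 1) · (3 − 1) · (359 − 1) = 1 · 2 · 358 = 716.
Thus |(Z/2154Z)^*| = 716.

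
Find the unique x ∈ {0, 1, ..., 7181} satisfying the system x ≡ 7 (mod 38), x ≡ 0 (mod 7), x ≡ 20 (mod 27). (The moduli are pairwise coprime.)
The moduli 38, 7, 27 are pairwise coprime, so by the CRT there is a unique solution mod 38·7·27 = 7182.
Solve by successive substitution. Start with x ≡ 7 (mod 38).
  Combine with x ≡ 0 (mod 7): write x = 7 + 38·t and require 7 + 38·t ≡ 0 (mod 7), i.e. 38·t ≡ 0 − 7 ≡ 0 (mod 7). Since 38^(−1) ≡ 5 (mod 7) (38 ≡ 3 (mod 7)), t ≡ 5·0 ≡ 0 (mod 7). So x ≡ 7 + 38·0 = 7 (mod 266).
  Combine with x ≡ 20 (mod 27): write x = 7 + 266·t and require 7 + 266·t ≡ 20 (mod 27), i.e. 266·t ≡ 20 − 7 ≡ 13 (mod 27). Since 266^(−1) ≡ 20 (mod 27) (266 ≡ 23 (mod 27)), t ≡ 20·13 ≡ 17 (mod 27). So x ≡ 7 + 266·17 = 4529 (mod 7182).
Unique solution in [0, 7182): x = 4529.

Final answer: x ≡ 4529 (mod 7182); the representative in [0, 7182) is 4529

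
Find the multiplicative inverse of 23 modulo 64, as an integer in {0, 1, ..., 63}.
Apply the extended Euclidean algorithm to (64, 23), tracking rows (r, s, t) with s·64 + t·23 = r. Each division r_prev = q·r_cur + r_new produces the new row as (previous row) − q·(current row):
  row A: (64, 1, 0)   [1·64 + 0·23 = 64]
  row B: (23, 0, 1)   [0·64 + 1·23 = 23]
  64 = 2·23 + 18   → row C = row A − 2·row B = (18, 1, −2)   [check: 1·64 − 2·23 = 18]
  23 = 1·18 + 5   → row D = row B − 1·row C = (5, −1, 3)   [check: −1·64 + 3·23 = 5]
  18 = 3·5 + 3   → row E = row C − 3·row D = (3, 4, −11)   [check: 4·64 − 11·23 = 3]
  5 = 1·3 + 2   → row F = row D − 1·row E = (2, −5, 14)   [check: −5·64 + 14·23 = 2]
  3 = 1·2 + 1   → row G = row E − 1·row F = (1, 9, −25)   [check: 9·64 − 25·23 = 1]
  2 = 2·1 + 0   → remainder 0, stop. gcd = 1 (last nonzero row G).
The gcd is 1, so 23 is invertible mod 64. The last nonzero row gives 9·64 − 25·23 = 1, so t = −25. So 23^(−1) ≡ −25 ≡ 39 (mod 64). Verify: 23 · 39 = 897 ≡ 1 (mod 64). ✓

Final answer: 23^(−1) ≡ 39 (mod 64)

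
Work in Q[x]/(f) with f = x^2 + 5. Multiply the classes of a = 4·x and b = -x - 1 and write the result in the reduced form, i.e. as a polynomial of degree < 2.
First multiply in Q[x] without reducing: a · b = -4·x^2 - 4·x. Now divide by f(x) = x^2 + 5, eliminating the leading term at each step:
  leading term -4·x^2: subtract (-4)·f(x) = -4·x^2 - 20, leaving 20 - 4·x
The degree is now < 2, so this is the remainder. Hence a · b ≡ 20 - 4·x in Q[x]/(f).

Final answer: a · b ≡ 20 - 4·x (mod f(x))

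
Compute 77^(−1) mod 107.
Apply the extended Euclidean algorithm to (107, 77), tracking rows (r, s, t) with s·107 + t·77 = r. Each division r_prev = q·r_cur + r_new produces the new row as (previous row) − q·(current row):
  row A: (107, 1, 0)   [1·107 + 0·77 = 107]
  row B: (77, 0, 1)   [0·107 + 1·77 = 77]
  107 = 1·77 + 30   → row C = row A − 1·row B = (30, 1, −1)   [check: 1·107 − 1·77 = 30]
  77 = 2·30 + 17   → row D = row B − 2·row C = (17, −2, 3)   [check: −2·107 + 3·77 = 17]
  30 = 1·17 + 13   → row E = row C − 1·row D = (13, 3, −4)   [check: 3·107 − 4·77 = 13]
  17 = 1·13 + 4   → row F = row D − 1·row E = (4, −5, 7)   [check: −5·107 + 7·77 = 4]
  13 = 3·4 + 1   → row G = row E − 3·row F = (1, 18, −25)   [check: 18·107 − 25·77 = 1]
  4 = 4·1 + 0   → remainder 0, stop. gcd = 1 (last nonzero row G).
The gcd is 1, so 77 is invertible mod 107. The last nonzero row gives 18·107 − 25·77 = 1, so t = −25. So 77^(−1) ≡ −25 ≡ 82 (mod 107). Verify: 77 · 82 = 6314 ≡ 1 (mod 107). ✓

Final answer: 77^(−1) ≡ 82 (mod 107)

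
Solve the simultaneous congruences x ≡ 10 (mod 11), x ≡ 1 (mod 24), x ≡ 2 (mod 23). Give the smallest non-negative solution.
The moduli 11, 24, 23 are pairwise coprime, so by the CRT there is a unique solution mod 11·24·23 = 6072.
Solve by successive substitution. Start with x ≡ 10 (mod 11).
  Combine with x ≡ 1 (mod 24): write x = 10 + 11·t and require 10 + 11·t ≡ 1 (mod 24), i.e. 11·t ≡ 1 − 10 ≡ 15 (mod 24). Since 11^(−1) ≡ 11 (mod 24), t ≡ 11·15 ≡ 21 (mod 24). So x ≡ 10 + 11·21 = 241 (mod 264).
  Combine with x ≡ 2 (mod 23): write x = 241 + 264·t and require 241 + 264·t ≡ 2 (mod 23), i.e. 264·t ≡ 2 − 241 ≡ 14 (mod 23). Since 264^(−1) ≡ 21 (mod 23) (264 ≡ 11 (mod 23)), t ≡ 21·14 ≡ 18 (mod 23). So x ≡ 241 + 264·18 = 4993 (mod 6072).
Unique solution in [0, 6072): x = 4993.

Final answer: x ≡ 4993 (mod 6072); the representative in [0, 6072) is 4993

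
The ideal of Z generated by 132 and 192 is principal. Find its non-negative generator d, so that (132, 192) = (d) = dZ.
(132, 192) = (12); d = 12

In the PID Z, (a, b) is generated by gcd(a, b). Compute gcd(192, 132) with the extended Euclidean algorithm, tracking rows (r, s, t) with s·192 + t·132 = r:
  row A: (192, 1, 0)   [1·192 + 0·132 = 192]
  row B: (132, 0, 1)   [0·192 + 1·132 = 132]
  192 = 1·132 + 60   → row C = row A − 1·row B = (60, 1, −1)   [check: 1·192 − 1·132 = 60]
  132 = 2·60 + 12   → row D = row B − 2·row C = (12, −2, 3)   [check: −2·192 + 3·132 = 12]
  60 = 5·12 + 0   → remainder 0, stop. gcd = 12 (last nonzero row D).
So gcd(132, 192) = 12, with Bézout identity −2·192 + 3·132 = 12. Containment (⊇): the Bézout identity exhibits 12 as an element of (132, 192), giving (12) ⊆ (132, 192). Containment (⊆): since 12 | 132 and 12 | 192 (132 = 12·11, 192 = 12·16), every Z-linear combination of 132 and 192 is divisible by 12, so (132, 192) ⊆ (12). Therefore (132, 192) = (12), d = 12.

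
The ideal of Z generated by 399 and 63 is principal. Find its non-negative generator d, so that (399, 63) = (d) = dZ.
(399, 63) = (21); d = 21

In the PID Z, (a, b) is generated by gcd(a, b). Compute gcd(399, 63) with the extended Euclidean algorithm, tracking rows (r, s, t) with s·399 + t·63 = r:
  row A: (399, 1, 0)   [1·399 + 0·63 = 399]
  row B: (63, 0, 1)   [0·399 + 1·63 = 63]
  399 = 6·63 + 21   → row C = row A − 6·row B = (21, 1, −6)   [check: 1·399 − 6·63 = 21]
  63 = 3·21 + 0   → remainder 0, stop. gcd = 21 (last nonzero row C).
So gcd(399, 63) = 21, with Bézout identity 1·399 − 6·63 = 21. Containment (⊇): the Bézout identity exhibits 21 as an element of (399, 63), giving (21) ⊆ (399, 63). Containment (⊆): since 21 | 399 and 21 | 63 (399 = 21·19, 63 = 21·3), every Z-linear combination of 399 and 63 is divisible by 21, so (399, 63) ⊆ (21). Therefore (399, 63) = (21), d = 21.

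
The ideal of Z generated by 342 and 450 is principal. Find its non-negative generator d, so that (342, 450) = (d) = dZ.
(342, 450) = (18); d = 18

In the PID Z, (a, b) is generated by gcd(a, b). Compute gcd(450, 342) with the extended Euclidean algorithm, tracking rows (r, s, t) with s·450 + t·342 = r:
  row A: (450, 1, 0)   [1·450 + 0·342 = 450]
  row B: (342, 0, 1)   [0·450 + 1·342 = 342]
  450 = 1·342 + 108   → row C = row A − 1·row B = (108, 1, −1)   [check: 1·450 − 1·342 = 108]
  342 = 3·108 + 18   → row D = row B − 3·row C = (18, −3, 4)   [check: −3·450 + 4·342 = 18]
  108 = 6·18 + 0   → remainder 0, stop. gcd = 18 (last nonzero row D).
So gcd(342, 450) = 18, with Bézout identity −3·450 + 4·342 = 18. Containment (⊇): the Bézout identity exhibits 18 as an element of (342, 450), giving (18) ⊆ (342, 450). Containment (⊆): since 18 | 342 and 18 | 450 (342 = 18·19, 450 = 18·25), every Z-linear combination of 342 and 450 is divisible by 18, so (342, 450) ⊆ (18). Therefore (342, 450) = (18), d = 18.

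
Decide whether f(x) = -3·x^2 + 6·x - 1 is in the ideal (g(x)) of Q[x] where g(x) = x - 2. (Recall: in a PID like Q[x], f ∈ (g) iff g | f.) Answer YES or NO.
NO

In Q[x] the ideal (g) consists of all multiples of g, so f ∈ (g) iff g | f, i.e. iff the remainder of f on division by g is 0. Divide f by g (g is monic, so eliminate the leading term of the running remainder at each step):
  leading term -3·x^2: subtract (-3·x)·g(x) = -3·x^2 + 6·x, leaving -1
The remainder r(x) = -1 ≠ 0 (and deg r < deg g), so g ∤ f, i.e. f ∉ (g).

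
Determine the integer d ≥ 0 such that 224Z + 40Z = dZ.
In the PID Z, (a, b) is generated by gcd(a, b). Compute gcd(224, 40) with the extended Euclidean algorithm, tracking rows (r, s, t) with s·224 + t·40 = r:
  row A: (224, 1, 0)   [1·224 + 0·40 = 224]
  row B: (40, 0, 1)   [0·224 + 1·40 = 40]
  224 = 5·40 + 24   → row C = row A − 5·row B = (24, 1, −5)   [check: 1·224 − 5·40 = 24]
  40 = 1·24 + 16   → row D = row B − 1·row C = (16, −1, 6)   [check: −1·224 + 6·40 = 16]
  24 = 1·16 + 8   → row E = row C − 1·row D = (8, 2, −11)   [check: 2·224 − 11·40 = 8]
  16 = 2·8 + 0   → remainder 0, stop. gcd = 8 (last nonzero row E).
So gcd(224, 40) = 8, with Bézout identity 2·224 − 11·40 = 8. Containment (⊇): the Bézout identity exhibits 8 as an element of (224, 40), giving (8) ⊆ (224, 40). Containment (⊆): since 8 | 224 and 8 | 40 (224 = 8·28, 40 = 8·5), every Z-linear combination of 224 and 40 is divisible by 8, so (224, 40) ⊆ (8). Therefore (224, 40) = (8), d = 8.

Final answer: (224, 40) = (8); d = 8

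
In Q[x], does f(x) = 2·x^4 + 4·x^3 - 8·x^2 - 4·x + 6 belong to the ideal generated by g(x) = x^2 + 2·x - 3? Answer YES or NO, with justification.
In Q[x] the ideal (g) consists of all multiples of g, so f ∈ (g) iff g | f, i.e. iff the remainder of f on division by g is 0. Divide f by g (g is monic, so eliminate the leading term of the running remainder at each step):
  leading term 2·x^4: subtract (2·x^2)·g(x) = 2·x^4 + 4·x^3 - 6·x^2, leaving -2·x^2 - 4·x + 6
  leading term -2·x^2: subtract (-2)·g(x) = -2·x^2 - 4·x + 6, leaving 0
The remainder is 0, so f(x) = g(x) · h(x) with h(x) = 2·x^2 - 2. Hence g | f, i.e. f ∈ (g).

Final answer: YES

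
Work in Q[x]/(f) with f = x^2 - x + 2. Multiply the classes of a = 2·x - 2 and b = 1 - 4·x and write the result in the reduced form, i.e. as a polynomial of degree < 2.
First multiply in Q[x] without reducing: a · b = -8·x^2 + 10·x - 2. Now divide by f(x) = x^2 - x + 2, eliminating the leading term at each step:
  leading term -8·x^2: subtract (-8)·f(x) = -8·x^2 + 8·x - 16, leaving 2·x + 14
The degree is now < 2, so this is the remainder. Hence a · b ≡ 2·x + 14 in Q[x]/(f).

Final answer: a · b ≡ 2·x + 14 (mod f(x))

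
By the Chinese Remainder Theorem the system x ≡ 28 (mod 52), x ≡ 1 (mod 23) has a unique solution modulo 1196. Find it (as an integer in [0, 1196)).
The moduli 52, 23 are pairwise coprime, so by the CRT there is a unique solution mod 52·23 = 1196.
Solve by successive substitution. Start with x ≡ 28 (mod 52).
  Combine with x ≡ 1 (mod 23): write x = 28 + 52·t and require 28 + 52·t ≡ 1 (mod 23), i.e. 52·t ≡ 1 − 28 ≡ 19 (mod 23). Since 52^(−1) ≡ 4 (mod 23) (52 ≡ 6 (mod 23)), t ≡ 4·19 ≡ 7 (mod 23). So x ≡ 28 + 52·7 = 392 (mod 1196).
Unique solution in [0, 1196): x = 392.

Final answer: x ≡ 392 (mod 1196); the representative in [0, 1196) is 392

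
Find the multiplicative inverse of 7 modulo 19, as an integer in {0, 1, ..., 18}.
7^(−1) ≡ 11 (mod 19)

Apply the extended Euclidean algorithm to (19, 7), tracking rows (r, s, t) with s·19 + t·7 = r. Each division r_prev = q·r_cur + r_new produces the new row as (previous row) − q·(current row):
  row A: (19, 1, 0)   [1·19 + 0·7 = 19]
  row B: (7, 0, 1)   [0·19 + 1·7 = 7]
  19 = 2·7 + 5   → row C = row A − 2·row B = (5, 1, −2)   [check: 1·19 − 2·7 = 5]
  7 = 1·5 + 2   → row D = row B − 1·row C = (2, −1, 3)   [check: −1·19 + 3·7 = 2]
  5 = 2·2 + 1   → row E = row C − 2·row D = (1, 3, −8)   [check: 3·19 − 8·7 = 1]
  2 = 2·1 + 0   → remainder 0, stop. gcd = 1 (last nonzero row E).
The gcd is 1, so 7 is invertible mod 19. The last nonzero row gives 3·19 − 8·7 = 1, so t = −8. So 7^(−1) ≡ −8 ≡ 11 (mod 19). Verify: 7 · 11 = 77 ≡ 1 (mod 19). ✓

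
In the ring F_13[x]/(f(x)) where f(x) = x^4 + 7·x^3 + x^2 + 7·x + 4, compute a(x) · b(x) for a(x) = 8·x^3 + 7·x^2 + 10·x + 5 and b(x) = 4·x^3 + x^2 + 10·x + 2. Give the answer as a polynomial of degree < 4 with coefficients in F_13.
Multiply as integer polynomials: a · b = 32·x^6 + 36·x^5 + 127·x^4 + 116·x^3 + 119·x^2 + 70·x + 10. Reducing coefficients mod 13: a · b ≡ 6·x^6 + 10·x^5 + 10·x^4 + 12·x^3 + 2·x^2 + 5·x + 10. Now divide by f(x) = x^4 + 7·x^3 + x^2 + 7·x + 4 in F_13[x], eliminating the leading term at each step:
  leading term 6·x^6: subtract (6·x^2)·f(x) = 6·x^6 + 3·x^5 + 6·x^4 + 3·x^3 + 11·x^2, leaving 7·x^5 + 4·x^4 + 9·x^3 + 4·x^2 + 5·x + 10 (coefficients mod 13)
  leading term 7·x^5: subtract (7·x)·f(x) = 7·x^5 + 10·x^4 + 7·x^3 + 10·x^2 + 2·x, leaving 7·x^4 + 2·x^3 + 7·x^2 + 3·x + 10 (coefficients mod 13)
  leading term 7·x^4: subtract (7)·f(x) = 7·x^4 + 10·x^3 + 7·x^2 + 10·x + 2, leaving 5·x^3 + 6·x + 8 (coefficients mod 13)
The degree is now < 4, so this is the remainder. Hence a · b ≡ 5·x^3 + 6·x + 8 in F_13[x]/(f).

Final answer: a · b ≡ 5·x^3 + 6·x + 8 (mod f(x))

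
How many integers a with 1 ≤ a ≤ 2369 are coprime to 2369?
The number of a ∈ {1, ..., 2369} with gcd(a, 2369) = 1 is by definition Euler's totient φ(2369). φ is multiplicative, with φ(p^e) = p^e − p^(e−1). Factorise 2369 = 23 · 103. Then
  φ(2369) = (23 − 1) · (103 − 1) = 22 · 102 = 2244.
So there are 2244 such integers.

Final answer: 2244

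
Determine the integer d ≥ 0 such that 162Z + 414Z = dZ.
(162, 414) = (18); d = 18

In the PID Z, (a, b) is generated by gcd(a, b). Compute gcd(414, 162) with the extended Euclidean algorithm, tracking rows (r, s, t) with s·414 + t·162 = r:
  row A: (414, 1, 0)   [1·414 + 0·162 = 414]
  row B: (162, 0, 1)   [0·414 + 1·162 = 162]
  414 = 2·162 + 90   → row C = row A − 2·row B = (90, 1, −2)   [check: 1·414 − 2·162 = 90]
  162 = 1·90 + 72   → row D = row B − 1·row C = (72, −1, 3)   [check: −1·414 + 3·162 = 72]
  90 = 1·72 + 18   → row E = row C − 1·row D = (18, 2, −5)   [check: 2·414 − 5·162 = 18]
  72 = 4·18 + 0   → remainder 0, stop. gcd = 18 (last nonzero row E).
So gcd(162, 414) = 18, with Bézout identity 2·414 − 5·162 = 18. Containment (⊇): the Bézout identity exhibits 18 as an element of (162, 414), giving (18) ⊆ (162, 414). Containment (⊆): since 18 | 162 and 18 | 414 (162 = 18·9, 414 = 18·23), every Z-linear combination of 162 and 414 is divisible by 18, so (162, 414) ⊆ (18). Therefore (162, 414) = (18), d = 18.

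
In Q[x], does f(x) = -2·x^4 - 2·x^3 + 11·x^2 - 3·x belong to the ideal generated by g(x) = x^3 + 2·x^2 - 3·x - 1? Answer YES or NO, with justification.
NO

In Q[x] the ideal (g) consists of all multiples of g, so f ∈ (g) iff g | f, i.e. iff the remainder of f on division by g is 0. Divide f by g (g is monic, so eliminate the leading term of the running remainder at each step):
  leading term -2·x^4: subtract (-2·x)·g(x) = -2·x^4 - 4·x^3 + 6·x^2 + 2·x, leaving 2·x^3 + 5·x^2 - 5·x
  leading term 2·x^3: subtract (2)·g(x) = 2·x^3 + 4·x^2 - 6·x - 2, leaving x^2 + x + 2
The remainder r(x) = x^2 + x + 2 ≠ 0 (and deg r < deg g), so g ∤ f, i.e. f ∉ (g).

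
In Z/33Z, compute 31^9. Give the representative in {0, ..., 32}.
16

Use repeated squaring. Binary(9) = 1001. Walk through the bits of the exponent 9 left-to-right: at each bit after the leading one, square the running value, then multiply by 31 if the bit is 1 (always reducing mod 33):
  bit 1 = 1 (leading): start with 31.
  bit 2 = 0: square 31^2 = 961 ≡ 4 (mod 33).
  bit 3 = 0: square 4^2 = 16 (mod 33).
  bit 4 = 1: square 16^2 = 256 ≡ 25; bit is 1, so multiply 25·31 = 775 ≡ 16 (mod 33).
Final value: 31^9 ≡ 16 (mod 33).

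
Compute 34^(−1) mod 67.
Apply the extended Euclidean algorithm to (67, 34), tracking rows (r, s, t) with s·67 + t·34 = r. Each division r_prev = q·r_cur + r_new produces the new row as (previous row) − q·(current row):
  row A: (67, 1, 0)   [1·67 + 0·34 = 67]
  row B: (34, 0, 1)   [0·67 + 1·34 = 34]
  67 = 1·34 + 33   → row C = row A − 1·row B = (33, 1, −1)   [check: 1·67 − 1·34 = 33]
  34 = 1·33 + 1   → row D = row B − 1·row C = (1, −1, 2)   [check: −1·67 + 2·34 = 1]
  33 = 33·1 + 0   → remainder 0, stop. gcd = 1 (last nonzero row D).
The gcd is 1, so 34 is invertible mod 67. The last nonzero row gives −1·67 + 2·34 = 1, so t = 2. So 34^(−1) ≡ 2 (mod 67). Verify: 34 · 2 = 68 ≡ 1 (mod 67). ✓

Final answer: 34^(−1) ≡ 2 (mod 67)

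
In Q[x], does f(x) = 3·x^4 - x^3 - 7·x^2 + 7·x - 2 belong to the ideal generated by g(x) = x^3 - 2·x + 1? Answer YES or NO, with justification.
NO

In Q[x] the ideal (g) consists of all multiples of g, so f ∈ (g) iff g | f, i.e. iff the remainder of f on division by g is 0. Divide f by g (g is monic, so eliminate the leading term of the running remainder at each step):
  leading term 3·x^4: subtract (3·x)·g(x) = 3·x^4 - 6·x^2 + 3·x, leaving -x^3 - x^2 + 4·x - 2
  leading term -x^3: subtract (-1)·g(x) = -x^3 + 2·x - 1, leaving -x^2 + 2·x - 1
The remainder r(x) = -x^2 + 2·x - 1 ≠ 0 (and deg r < deg g), so g ∤ f, i.e. f ∉ (g).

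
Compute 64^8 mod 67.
Use repeated squaring. Binary(8) = 1000. Walk through the bits of the exponent 8 left-to-right: at each bit after the leading one, square the running value, then multiply by 64 if the bit is 1 (always reducing mod 67):
  bit 1 = 1 (leading): start with 64.
  bit 2 = 0: square 64^2 = 4096 ≡ 9 (mod 67).
  bit 3 = 0: square 9^2 = 81 ≡ 14 (mod 67).
  bit 4 = 0: square 14^2 = 196 ≡ 62 (mod 67).
Final value: 64^8 ≡ 62 (mod 67).

Final answer: 62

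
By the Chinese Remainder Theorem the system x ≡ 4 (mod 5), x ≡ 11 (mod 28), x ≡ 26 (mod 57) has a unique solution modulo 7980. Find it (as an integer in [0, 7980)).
x ≡ 3959 (mod 7980); the representative in [0, 7980) is 3959

The moduli 5, 28, 57 are pairwise coprime, so by the CRT there is a unique solution mod 5·28·57 = 7980.
Solve by successive substitution. Start with x ≡ 4 (mod 5).
  Combine with x ≡ 11 (mod 28): write x = 4 + 5·t and require 4 + 5·t ≡ 11 (mod 28), i.e. 5·t ≡ 11 − 4 ≡ 7 (mod 28). Since 5^(−1) ≡ 17 (mod 28), t ≡ 17·7 ≡ 7 (mod 28). So x ≡ 4 + 5·7 = 39 (mod 140).
  Combine with x ≡ 26 (mod 57): write x = 39 + 140·t and require 39 + 140·t ≡ 26 (mod 57), i.e. 140·t ≡ 26 − 39 ≡ 44 (mod 57). Since 140^(−1) ≡ 11 (mod 57) (140 ≡ 26 (mod 57)), t ≡ 11·44 ≡ 28 (mod 57). So x ≡ 39 + 140·28 = 3959 (mod 7980).
Unique solution in [0, 7980): x = 3959.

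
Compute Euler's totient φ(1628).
φ(1628) = 720

φ is multiplicative, with φ(p^e) = p^e − p^(e−1). Factorise 1628 = 2^2 · 11 · 37. Then
  φ(1628) = (2^2 − 2^1) · (11 − 1) · (37 − 1) = 2 · 10 · 36 = 720.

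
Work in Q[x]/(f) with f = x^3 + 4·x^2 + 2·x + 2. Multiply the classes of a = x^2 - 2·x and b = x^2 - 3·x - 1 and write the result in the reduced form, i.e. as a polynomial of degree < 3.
a · b ≡ 39·x^2 + 18·x + 18 (mod f(x))

First multiply in Q[x] without reducing: a · b = x^4 - 5·x^3 + 5·x^2 + 2·x. Now divide by f(x) = x^3 + 4·x^2 + 2·x + 2, eliminating the leading term at each step:
  leading term x^4: subtract (x)·f(x) = x^4 + 4·x^3 + 2·x^2 + 2·x, leaving -9·x^3 + 3·x^2
  leading term -9·x^3: subtract (-9)·f(x) = -9·x^3 - 36·x^2 - 18·x - 18, leaving 39·x^2 + 18·x + 18
The degree is now < 3, so this is the remainder. Hence a · b ≡ 39·x^2 + 18·x + 18 in Q[x]/(f).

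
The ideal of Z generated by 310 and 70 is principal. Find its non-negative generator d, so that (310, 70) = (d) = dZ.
(310, 70) = (10); d = 10

In the PID Z, (a, b) is generated by gcd(a, b). Compute gcd(310, 70) with the extended Euclidean algorithm, tracking rows (r, s, t) with s·310 + t·70 = r:
  row A: (310, 1, 0)   [1·310 + 0·70 = 310]
  row B: (70, 0, 1)   [0·310 + 1·70 = 70]
  310 = 4·70 + 30   → row C = row A − 4·row B = (30, 1, −4)   [check: 1·310 − 4·70 = 30]
  70 = 2·30 + 10   → row D = row B − 2·row C = (10, −2, 9)   [check: −2·310 + 9·70 = 10]
  30 = 3·10 + 0   → remainder 0, stop. gcd = 10 (last nonzero row D).
So gcd(310, 70) = 10, with Bézout identity −2·310 + 9·70 = 10. Containment (⊇): the Bézout identity exhibits 10 as an element of (310, 70), giving (10) ⊆ (310, 70). Containment (⊆): since 10 | 310 and 10 | 70 (310 = 10·31, 70 = 10·7), every Z-linear combination of 310 and 70 is divisible by 10, so (310, 70) ⊆ (10). Therefore (310, 70) = (10), d = 10.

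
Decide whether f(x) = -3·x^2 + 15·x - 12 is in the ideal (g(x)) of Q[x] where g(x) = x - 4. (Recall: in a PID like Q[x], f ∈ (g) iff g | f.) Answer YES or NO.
YES

In Q[x] the ideal (g) consists of all multiples of g, so f ∈ (g) iff g | f, i.e. iff the remainder of f on division by g is 0. Divide f by g (g is monic, so eliminate the leading term of the running remainder at each step):
  leading term -3·x^2: subtract (-3·x)·g(x) = -3·x^2 + 12·x, leaving 3·x - 12
  leading term 3·x: subtract (3)·g(x) = 3·x - 12, leaving 0
The remainder is 0, so f(x) = g(x) · h(x) with h(x) = 3 - 3·x. Hence g | f, i.e. f ∈ (g).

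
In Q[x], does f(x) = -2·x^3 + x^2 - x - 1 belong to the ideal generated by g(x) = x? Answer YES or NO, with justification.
In Q[x] the ideal (g) consists of all multiples of g, so f ∈ (g) iff g | f, i.e. iff the remainder of f on division by g is 0. Divide f by g (g is monic, so eliminate the leading term of the running remainder at each step):
  leading term -2·x^3: subtract (-2·x^2)·g(x) = -2·x^3, leaving x^2 - x - 1
  leading term x^2: subtract (x)·g(x) = x^2, leaving -x - 1
  leading term -x: subtract (-1)·g(x) = -x, leaving -1
The remainder r(x) = -1 ≠ 0 (and deg r < deg g), so g ∤ f, i.e. f ∉ (g).

Final answer: NO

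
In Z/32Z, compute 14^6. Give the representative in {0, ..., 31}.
0

Use repeated squaring. Binary(6) = 110. Walk through the bits of the exponent 6 left-to-right: at each bit after the leading one, square the running value, then multiply by 14 if the bit is 1 (always reducing mod 32):
  bit 1 = 1 (leading): start with 14.
  bit 2 = 1: square 14^2 = 196 ≡ 4; bit is 1, so multiply 4·14 = 56 ≡ 24 (mod 32).
  bit 3 = 0: square 24^2 = 576 ≡ 0 (mod 32).
Final value: 14^6 ≡ 0 (mod 32).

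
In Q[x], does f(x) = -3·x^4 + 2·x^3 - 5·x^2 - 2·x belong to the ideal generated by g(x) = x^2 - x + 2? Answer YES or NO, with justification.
In Q[x] the ideal (g) consists of all multiples of g, so f ∈ (g) iff g | f, i.e. iff the remainder of f on division by g is 0. Divide f by g (g is monic, so eliminate the leading term of the running remainder at each step):
  leading term -3·x^4: subtract (-3·x^2)·g(x) = -3·x^4 + 3·x^3 - 6·x^2, leaving -x^3 + x^2 - 2·x
  leading term -x^3: subtract (-x)·g(x) = -x^3 + x^2 - 2·x, leaving 0
The remainder is 0, so f(x) = g(x) · h(x) with h(x) = -3·x^2 - x. Hence g | f, i.e. f ∈ (g).

Final answer: YES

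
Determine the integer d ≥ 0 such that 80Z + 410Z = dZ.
In the PID Z, (a, b) is generated by gcd(a, b). Compute gcd(410, 80) with the extended Euclidean algorithm, tracking rows (r, s, t) with s·410 + t·80 = r:
  row A: (410, 1, 0)   [1·410 + 0·80 = 410]
  row B: (80, 0, 1)   [0·410 + 1·80 = 80]
  410 = 5·80 + 10   → row C = row A − 5·row B = (10, 1, −5)   [check: 1·410 − 5·80 = 10]
  80 = 8·10 + 0   → remainder 0, stop. gcd = 10 (last nonzero row C).
So gcd(80, 410) = 10, with Bézout identity 1·410 − 5·80 = 10. Containment (⊇): the Bézout identity exhibits 10 as an element of (80, 410), giving (10) ⊆ (80, 410). Containment (⊆): since 10 | 80 and 10 | 410 (80 = 10·8, 410 = 10·41), every Z-linear combination of 80 and 410 is divisible by 10, so (80, 410) ⊆ (10). Therefore (80, 410) = (10), d = 10.

Final answer: (80, 410) = (10); d = 10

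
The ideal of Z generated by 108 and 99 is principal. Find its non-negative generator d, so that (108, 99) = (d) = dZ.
In the PID Z, (a, b) is generated by gcd(a, b). Compute gcd(108, 99) with the extended Euclidean algorithm, tracking rows (r, s, t) with s·108 + t·99 = r:
  row A: (108, 1, 0)   [1·108 + 0·99 = 108]
  row B: (99, 0, 1)   [0·108 + 1·99 = 99]
  108 = 1·99 + 9   → row C = row A − 1·row B = (9, 1, −1)   [check: 1·108 − 1·99 = 9]
  99 = 11·9 + 0   → remainder 0, stop. gcd = 9 (last nonzero row C).
So gcd(108, 99) = 9, with Bézout identity 1·108 − 1·99 = 9. Containment (⊇): the Bézout identity exhibits 9 as an element of (108, 99), giving (9) ⊆ (108, 99). Containment (⊆): since 9 | 108 and 9 | 99 (108 = 9·12, 99 = 9·11), every Z-linear combination of 108 and 99 is divisible by 9, so (108, 99) ⊆ (9). Therefore (108, 99) = (9), d = 9.

Final answer: (108, 99) = (9); d = 9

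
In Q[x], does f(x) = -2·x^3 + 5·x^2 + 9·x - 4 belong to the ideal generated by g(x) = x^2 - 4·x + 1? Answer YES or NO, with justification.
NO

In Q[x] the ideal (g) consists of all multiples of g, so f ∈ (g) iff g | f, i.e. iff the remainder of f on division by g is 0. Divide f by g (g is monic, so eliminate the leading term of the running remainder at each step):
  leading term -2·x^3: subtract (-2·x)·g(x) = -2·x^3 + 8·x^2 - 2·x, leaving -3·x^2 + 11·x - 4
  leading term -3·x^2: subtract (-3)·g(x) = -3·x^2 + 12·x - 3, leaving -x - 1
The remainder r(x) = -x - 1 ≠ 0 (and deg r < deg g), so g ∤ f, i.e. f ∉ (g).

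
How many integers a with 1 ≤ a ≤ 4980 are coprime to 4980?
The number of a ∈ {1, ..., 4980} with gcd(a, 4980) = 1 is by definition Euler's totient φ(4980). φ is multiplicative, with φ(p^e) = p^e − p^(e−1). Factorise 4980 = 2^2 · 3 · 5 · 83. Then
  φ(4980) = (2^2 − 2^1) · (3 − 1) · (5 − 1) · (83 − 1) = 2 · 2 · 4 · 82 = 1312.
So there are 1312 such integers.

Final answer: 1312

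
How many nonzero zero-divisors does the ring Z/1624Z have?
Z/1624Z has 951 nonzero zero-divisors

In Z/1624Z each nonzero element is either a unit (gcd with 1624 is 1) or a zero-divisor (gcd > 1). The number of units is φ(1624): factorise 1624 = 2^3 · 7 · 29, so φ(1624) = (2^3 − 2^2) · (7 − 1) · (29 − 1) = 4 · 6 · 28 = 672. The nonzero elements number 1624 − 1 = 1623. Hence the nonzero zero-divisors number 1623 − 672 = 951.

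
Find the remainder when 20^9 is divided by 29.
23

Use repeated squaring. Binary(9) = 1001. Walk through the bits of the exponent 9 left-to-right: at each bit after the leading one, square the running value, then multiply by 20 if the bit is 1 (always reducing mod 29):
  bit 1 = 1 (leading): start with 20.
  bit 2 = 0: square 20^2 = 400 ≡ 23 (mod 29).
  bit 3 = 0: square 23^2 = 529 ≡ 7 (mod 29).
  bit 4 = 1: square 7^2 = 49 ≡ 20; bit is 1, so multiply 20·20 = 400 ≡ 23 (mod 29).
Final value: 20^9 ≡ 23 (mod 29).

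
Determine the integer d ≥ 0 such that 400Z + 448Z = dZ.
(400, 448) = (16); d = 16

In the PID Z, (a, b) is generated by gcd(a, b). Compute gcd(448, 400) with the extended Euclidean algorithm, tracking rows (r, s, t) with s·448 + t·400 = r:
  row A: (448, 1, 0)   [1·448 + 0·400 = 448]
  row B: (400, 0, 1)   [0·448 + 1·400 = 400]
  448 = 1·400 + 48   → row C = row A − 1·row B = (48, 1, −1)   [check: 1·448 − 1·400 = 48]
  400 = 8·48 + 16   → row D = row B − 8·row C = (16, −8, 9)   [check: −8·448 + 9·400 = 16]
  48 = 3·16 + 0   → remainder 0, stop. gcd = 16 (last nonzero row D).
So gcd(400, 448) = 16, with Bézout identity −8·448 + 9·400 = 16. Containment (⊇): the Bézout identity exhibits 16 as an element of (400, 448), giving (16) ⊆ (400, 448). Containment (⊆): since 16 | 400 and 16 | 448 (400 = 16·25, 448 = 16·28), every Z-linear combination of 400 and 448 is divisible by 16, so (400, 448) ⊆ (16). Therefore (400, 448) = (16), d = 16.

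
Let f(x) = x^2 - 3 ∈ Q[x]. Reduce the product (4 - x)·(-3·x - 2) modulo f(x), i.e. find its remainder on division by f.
First multiply in Q[x] without reducing: a · b = 3·x^2 - 10·x - 8. Now divide by f(x) = x^2 - 3, eliminating the leading term at each step:
  leading term 3·x^2: subtract (3)·f(x) = 3·x^2 - 9, leaving 1 - 10·x
The degree is now < 2, so this is the remainder. Hence a · b ≡ 1 - 10·x in Q[x]/(f).

Final answer: a · b ≡ 1 - 10·x (mod f(x))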